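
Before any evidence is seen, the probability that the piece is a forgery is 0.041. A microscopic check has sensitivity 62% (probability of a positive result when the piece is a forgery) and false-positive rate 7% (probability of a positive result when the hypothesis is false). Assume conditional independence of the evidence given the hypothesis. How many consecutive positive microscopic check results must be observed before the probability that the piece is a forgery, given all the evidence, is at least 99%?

4

Prior odds: 0.041 ÷ 0.959 = 41/959.
Likelihood ratio of a positive result = 0.62/0.07 = 62/7.
Target odds: 0.99 ÷ 0.01 = 99.
Need (41/959) × (62/7)ⁿ ≥ 99, i.e. (62/7)ⁿ ≥ 94941/41.
(62/7)³ = 238328/343 falls short of 94941/41 but (62/7)⁴ = 14776336/2401 reaches it, so n = 4.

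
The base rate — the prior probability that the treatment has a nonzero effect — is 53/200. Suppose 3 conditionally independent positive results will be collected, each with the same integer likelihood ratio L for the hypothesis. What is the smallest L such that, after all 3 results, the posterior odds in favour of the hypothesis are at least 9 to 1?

3

Prior odds = 0.265/0.735 = 53/147.
Target odds = 9.
Need L³ ≥ 9 ÷ (53/147) = 1323/53.
2³ = 8 < 1323/53 ≤ 27 = 3³, so L = 3.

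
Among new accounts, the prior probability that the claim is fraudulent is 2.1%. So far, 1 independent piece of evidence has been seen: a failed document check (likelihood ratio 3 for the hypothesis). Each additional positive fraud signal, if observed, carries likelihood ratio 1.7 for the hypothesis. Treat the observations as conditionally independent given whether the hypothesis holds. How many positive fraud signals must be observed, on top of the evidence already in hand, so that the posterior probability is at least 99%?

14

Prior odds = 0.021/0.979 = 21/979.
Bayes factor of the evidence already in hand = 3.
Odds after that evidence = (21/979) × 3 = 63/979.
Target odds = 0.99/0.01 = 99.
Need 1.7ⁿ ≥ 99 ÷ (63/979) = 10769/7.
1.7¹³ ≈990.458 falls short of 10769/7 but 1.7¹⁴ ≈1683.78 reaches it, so n = 14.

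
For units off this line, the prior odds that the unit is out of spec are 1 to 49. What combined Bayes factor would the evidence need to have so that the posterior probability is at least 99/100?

Prior odds = 1/49.
Target odds = 0.99/0.01 = 99.
Required Bayes factor = 99 ÷ (1/49) = 4851.

4851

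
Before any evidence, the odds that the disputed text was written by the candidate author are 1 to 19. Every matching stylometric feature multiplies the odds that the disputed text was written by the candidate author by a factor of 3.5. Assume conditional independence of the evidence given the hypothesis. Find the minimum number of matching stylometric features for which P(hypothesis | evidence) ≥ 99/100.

Prior odds = 1/19.
Likelihood ratio per matching stylometric feature = 3.5.
Target posterior odds = 0.99/0.01 = 99.
Require 3.5ⁿ ≥ 99 ÷ (1/19) = 1881.
3.5⁶ = 1838.265625 falls short of 1881 but 3.5⁷ = 823543/128 reaches it, so n = 7.

7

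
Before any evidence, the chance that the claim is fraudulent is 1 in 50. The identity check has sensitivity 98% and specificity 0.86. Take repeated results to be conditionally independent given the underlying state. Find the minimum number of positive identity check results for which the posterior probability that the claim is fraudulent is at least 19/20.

4

Prior odds = 0.02/0.98 = 1/49.
False-positive rate = 1 − 0.86 = 0.14; likelihood ratio of a positive = 0.98/0.14 = 7.
Target posterior odds = 0.95/0.05 = 19.
Need (1/49) × 7ⁿ ≥ 19, i.e. 7ⁿ ≥ 931.
7³ = 343 falls short of 931 but 7⁴ = 2401 reaches it, so n = 4.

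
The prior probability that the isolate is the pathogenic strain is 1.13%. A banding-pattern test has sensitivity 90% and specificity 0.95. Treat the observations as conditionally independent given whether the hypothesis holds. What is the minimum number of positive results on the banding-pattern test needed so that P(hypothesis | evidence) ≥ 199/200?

Prior odds: 0.0113 ÷ 0.9887 = 113/9887.
False-positive rate = 1 − 0.95 = 0.05; likelihood ratio of a positive = 0.9/0.05 = 18.
Target odds: 0.995 ÷ 0.005 = 199.
Require 18ⁿ ≥ 199 ÷ (113/9887) = 1967513/113.
18³ = 5832 falls short of 1967513/113 but 18⁴ = 104976 reaches it, so n = 4.

4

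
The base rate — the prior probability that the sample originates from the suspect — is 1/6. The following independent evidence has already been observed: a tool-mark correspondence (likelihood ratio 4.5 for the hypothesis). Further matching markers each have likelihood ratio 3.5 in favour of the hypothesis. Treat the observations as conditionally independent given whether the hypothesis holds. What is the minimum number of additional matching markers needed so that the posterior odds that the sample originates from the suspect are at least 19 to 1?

Prior odds = (1/6)/(5/6) = 0.2.
Bayes factor of the evidence already in hand = 4.5.
Odds after that evidence = 0.2 × 4.5 = 0.9.
Target odds = 19.
Need 3.5ⁿ ≥ 19 ÷ 0.9 = 190/9.
3.5² = 12.25 falls short of 190/9 but 3.5³ = 42.875 reaches it, so n = 3.

3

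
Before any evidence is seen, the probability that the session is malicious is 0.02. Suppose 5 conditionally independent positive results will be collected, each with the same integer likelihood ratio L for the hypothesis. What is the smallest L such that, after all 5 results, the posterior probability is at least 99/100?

Prior odds = 0.02/0.98 = 1/49.
Target odds = 0.99/0.01 = 99.
Need L⁵ ≥ 99 ÷ (1/49) = 4851.
5⁵ = 3125 < 4851 ≤ 7776 = 6⁵, so L = 6.

6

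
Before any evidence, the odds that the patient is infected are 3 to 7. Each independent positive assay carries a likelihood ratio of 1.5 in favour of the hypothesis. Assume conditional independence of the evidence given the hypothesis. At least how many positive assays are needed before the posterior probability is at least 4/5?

Prior odds = 3/7.
Likelihood ratio per positive assay = 1.5.
Target odds: 0.8 ÷ 0.2 = 4.
Require 1.5ⁿ ≥ 4 ÷ (3/7) = 28/3.
1.5⁵ = 7.59375 falls short of 28/3 but 1.5⁶ = 11.390625 reaches it, so n = 6.

6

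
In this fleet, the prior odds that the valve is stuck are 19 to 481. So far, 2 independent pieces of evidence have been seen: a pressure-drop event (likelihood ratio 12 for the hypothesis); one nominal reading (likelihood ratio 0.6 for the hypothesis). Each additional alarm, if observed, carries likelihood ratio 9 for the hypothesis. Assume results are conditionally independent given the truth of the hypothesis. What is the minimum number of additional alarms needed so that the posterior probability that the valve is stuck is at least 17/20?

Prior odds = 19/481.
Combined Bayes factor of the evidence already in hand = 12 × 0.6 = 7.2.
Odds after that evidence = (19/481) × 7.2 = 684/2405.
Target odds = 0.85/0.15 = 17/3.
Need 9ⁿ ≥ 17/3 ÷ (684/2405) = 40885/2052.
9¹ = 9 falls short of 40885/2052 but 9² = 81 reaches it, so n = 2.

2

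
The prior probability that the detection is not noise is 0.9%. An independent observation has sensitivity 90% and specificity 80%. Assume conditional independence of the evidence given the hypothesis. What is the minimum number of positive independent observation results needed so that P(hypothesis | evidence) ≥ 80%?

5

Prior odds: 0.009 ÷ 0.991 = 9/991.
False-positive rate = 1 − 0.8 = 0.2; likelihood ratio of a positive = 0.9/0.2 = 4.5.
Target odds: 0.8 ÷ 0.2 = 4.
Need (9/991) × 4.5ⁿ ≥ 4, i.e. 4.5ⁿ ≥ 3964/9.
4.5⁴ = 410.0625 falls short of 3964/9 but 4.5⁵ = 1845.28125 reaches it, so n = 5.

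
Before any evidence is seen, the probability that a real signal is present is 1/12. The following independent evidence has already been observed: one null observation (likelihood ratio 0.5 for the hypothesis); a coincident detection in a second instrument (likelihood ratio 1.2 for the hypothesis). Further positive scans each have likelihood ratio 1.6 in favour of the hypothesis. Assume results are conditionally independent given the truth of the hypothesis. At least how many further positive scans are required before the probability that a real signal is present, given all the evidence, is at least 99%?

Prior odds = (1/12)/(11/12) = 1/11.
Combined Bayes factor of the evidence already in hand = 0.5 × 1.2 = 0.6.
Odds after that evidence = (1/11) × 0.6 = 3/55.
Target odds = 0.99/0.01 = 99.
Need 1.6ⁿ ≥ 99 ÷ (3/55) = 1815.
1.6¹⁵ ≈1152.92 falls short of 1815 but 1.6¹⁶ ≈1844.67 reaches it, so n = 16.

16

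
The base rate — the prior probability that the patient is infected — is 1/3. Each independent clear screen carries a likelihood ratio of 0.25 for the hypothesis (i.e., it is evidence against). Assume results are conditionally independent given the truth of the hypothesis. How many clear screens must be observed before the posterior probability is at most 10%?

Prior odds = (1/3)/(2/3) = 0.5.
Likelihood ratio per clear screen = 0.25.
Target odds: 0.1 ÷ 0.9 = 1/9.
Need 0.5 × 0.25ⁿ ≤ 1/9, i.e. 0.25ⁿ ≤ 2/9.
0.25¹ = 0.25 is still above 2/9 but 0.25² = 0.0625 is at or below it, so n = 2.

2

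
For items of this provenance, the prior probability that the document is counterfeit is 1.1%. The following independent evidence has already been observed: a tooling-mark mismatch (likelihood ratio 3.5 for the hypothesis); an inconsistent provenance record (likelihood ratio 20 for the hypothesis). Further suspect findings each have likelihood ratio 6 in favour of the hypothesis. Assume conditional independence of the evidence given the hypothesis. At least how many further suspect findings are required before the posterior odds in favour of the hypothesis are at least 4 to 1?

Prior odds = 0.011/0.989 = 11/989.
Combined Bayes factor of the evidence already in hand = 3.5 × 20 = 70.
Odds after that evidence = (11/989) × 70 = 770/989.
Target odds = 4.
Need 6ⁿ ≥ 4 ÷ (770/989) = 1978/385.
6¹ = 6, which meets the required 1978/385; so n = 1.

1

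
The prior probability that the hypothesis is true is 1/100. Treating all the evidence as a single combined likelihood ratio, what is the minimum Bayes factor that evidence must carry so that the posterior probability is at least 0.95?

1881

Prior odds = 0.01/0.99 = 1/99.
Target odds = 0.95/0.05 = 19.
Required Bayes factor = 19 ÷ (1/99) = 1881.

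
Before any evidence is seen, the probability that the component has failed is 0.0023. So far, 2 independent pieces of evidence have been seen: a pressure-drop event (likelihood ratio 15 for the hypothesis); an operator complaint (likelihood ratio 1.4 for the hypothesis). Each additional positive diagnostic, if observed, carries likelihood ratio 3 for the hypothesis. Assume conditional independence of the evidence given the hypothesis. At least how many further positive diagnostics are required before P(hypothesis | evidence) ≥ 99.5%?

8

Prior odds = 0.0023/0.9977 = 23/9977.
Combined Bayes factor of the evidence already in hand = 15 × 1.4 = 21.
Odds after that evidence = (23/9977) × 21 = 483/9977.
Target odds = 0.995/0.005 = 199.
Need 3ⁿ ≥ 199 ÷ (483/9977) = 1985423/483.
3⁷ = 2187 falls short of 1985423/483 but 3⁸ = 6561 reaches it, so n = 8.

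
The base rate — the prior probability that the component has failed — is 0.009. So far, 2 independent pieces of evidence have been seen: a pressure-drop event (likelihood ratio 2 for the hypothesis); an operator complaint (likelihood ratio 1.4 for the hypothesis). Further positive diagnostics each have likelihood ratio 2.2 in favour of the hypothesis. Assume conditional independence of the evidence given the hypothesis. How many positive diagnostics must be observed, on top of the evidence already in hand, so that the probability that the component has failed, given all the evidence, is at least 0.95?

9

Prior odds = 0.009/0.991 = 9/991.
Combined Bayes factor of the evidence already in hand = 2 × 1.4 = 2.8.
Odds after that evidence = (9/991) × 2.8 = 126/4955.
Target odds = 0.95/0.05 = 19.
Need 2.2ⁿ ≥ 19 ÷ (126/4955) = 94145/126.
2.2⁸ = 214358881/390625 falls short of 94145/126 but 2.2⁹ ≈1207.27 reaches it, so n = 9.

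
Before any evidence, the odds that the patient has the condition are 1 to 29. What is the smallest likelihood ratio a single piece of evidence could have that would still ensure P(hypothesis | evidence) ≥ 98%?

1421

Prior odds = 1/29.
Target odds = 0.98/0.02 = 49.
Required Bayes factor = 49 ÷ (1/29) = 1421.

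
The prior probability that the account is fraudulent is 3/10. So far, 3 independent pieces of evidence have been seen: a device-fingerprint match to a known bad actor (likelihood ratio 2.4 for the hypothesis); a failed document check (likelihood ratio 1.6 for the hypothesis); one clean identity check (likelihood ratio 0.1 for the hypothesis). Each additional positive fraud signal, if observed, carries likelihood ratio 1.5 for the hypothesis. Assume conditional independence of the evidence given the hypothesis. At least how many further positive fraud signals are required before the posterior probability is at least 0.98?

15

Prior odds = 0.3/0.7 = 3/7.
Combined Bayes factor of the evidence already in hand = 2.4 × 1.6 × 0.1 = 0.384.
Odds after that evidence = (3/7) × 0.384 = 144/875.
Target odds = 0.98/0.02 = 49.
Need 1.5ⁿ ≥ 49 ÷ (144/875) = 42875/144.
1.5¹⁴ = 4782969/16384 falls short of 42875/144 but 1.5¹⁵ = 14348907/32768 reaches it, so n = 15.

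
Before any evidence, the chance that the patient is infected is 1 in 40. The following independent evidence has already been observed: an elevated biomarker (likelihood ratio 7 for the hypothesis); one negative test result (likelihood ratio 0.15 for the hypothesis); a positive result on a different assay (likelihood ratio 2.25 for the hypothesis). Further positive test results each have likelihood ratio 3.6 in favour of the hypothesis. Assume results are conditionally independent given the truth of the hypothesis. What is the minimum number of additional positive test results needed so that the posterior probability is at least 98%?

6

Prior odds = 0.025/0.975 = 1/39.
Combined Bayes factor of the evidence already in hand = 7 × 0.15 × 2.25 = 2.3625.
Odds after that evidence = (1/39) × 2.3625 = 63/1040.
Target odds = 0.98/0.02 = 49.
Need 3.6ⁿ ≥ 49 ÷ (63/1040) = 7280/9.
3.6⁵ = 604.66176 falls short of 7280/9 but 3.6⁶ = 34012224/15625 reaches it, so n = 6.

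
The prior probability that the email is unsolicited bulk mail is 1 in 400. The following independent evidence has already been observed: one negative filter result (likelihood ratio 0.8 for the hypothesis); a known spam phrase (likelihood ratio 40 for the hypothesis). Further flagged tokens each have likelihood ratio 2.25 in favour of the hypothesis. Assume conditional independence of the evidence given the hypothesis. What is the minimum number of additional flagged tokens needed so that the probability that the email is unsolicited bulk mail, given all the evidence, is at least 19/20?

Prior odds = 0.0025/0.9975 = 1/399.
Combined Bayes factor of the evidence already in hand = 0.8 × 40 = 32.
Odds after that evidence = (1/399) × 32 = 32/399.
Target odds = 0.95/0.05 = 19.
Need 2.25ⁿ ≥ 19 ÷ (32/399) = 236.90625.
2.25⁶ = 531441/4096 falls short of 236.90625 but 2.25⁷ = 4782969/16384 reaches it, so n = 7.

7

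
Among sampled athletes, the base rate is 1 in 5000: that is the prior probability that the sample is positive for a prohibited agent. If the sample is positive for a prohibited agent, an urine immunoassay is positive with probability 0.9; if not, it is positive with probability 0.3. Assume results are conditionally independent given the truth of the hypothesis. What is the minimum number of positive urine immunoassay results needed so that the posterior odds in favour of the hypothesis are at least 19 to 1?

Prior odds = 0.0002/0.9998 = 1/4999.
Likelihood ratio of a positive = 0.9/0.3 = 3.
Target odds = 19.
Require 3ⁿ ≥ 19 ÷ (1/4999) = 94981.
3¹⁰ = 59049 falls short of 94981 but 3¹¹ = 177147 reaches it, so n = 11.

11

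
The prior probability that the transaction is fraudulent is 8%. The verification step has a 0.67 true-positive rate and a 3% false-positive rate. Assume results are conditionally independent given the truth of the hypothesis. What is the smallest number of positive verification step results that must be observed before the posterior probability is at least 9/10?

Prior odds = 0.08/0.92 = 2/23.
Likelihood ratio of a positive result = 0.67/0.03 = 67/3.
Target odds: 0.9 ÷ 0.1 = 9.
Need (2/23) × (67/3)ⁿ ≥ 9, i.e. (67/3)ⁿ ≥ 103.5.
(67/3)¹ = 67/3 falls short of 103.5 but (67/3)² = 4489/9 reaches it, so n = 2.

2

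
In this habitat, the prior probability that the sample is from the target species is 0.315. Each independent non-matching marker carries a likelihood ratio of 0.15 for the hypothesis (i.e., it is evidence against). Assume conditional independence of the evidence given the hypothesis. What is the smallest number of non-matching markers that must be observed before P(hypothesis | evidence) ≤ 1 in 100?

3

Prior odds = 0.315/0.685 = 63/137.
Likelihood ratio per non-matching marker = 0.15.
Target posterior odds = 0.01/0.99 = 1/99.
Need (63/137) × 0.15ⁿ ≤ 1/99, i.e. 0.15ⁿ ≤ 137/6237.
0.15² = 0.0225 is still above 137/6237 but 0.15³ = 0.003375 is at or below it, so n = 3.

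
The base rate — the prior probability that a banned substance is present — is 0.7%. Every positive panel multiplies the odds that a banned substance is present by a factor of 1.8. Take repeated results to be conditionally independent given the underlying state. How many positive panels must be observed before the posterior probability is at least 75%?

Prior odds: 0.007 ÷ 0.993 = 7/993.
Likelihood ratio per positive panel = 1.8.
Target posterior odds = 0.75/0.25 = 3.
Need (7/993) × 1.8ⁿ ≥ 3, i.e. 1.8ⁿ ≥ 2979/7.
1.8¹⁰ ≈357.047 falls short of 2979/7 but 1.8¹¹ ≈642.684 reaches it, so n = 11.

11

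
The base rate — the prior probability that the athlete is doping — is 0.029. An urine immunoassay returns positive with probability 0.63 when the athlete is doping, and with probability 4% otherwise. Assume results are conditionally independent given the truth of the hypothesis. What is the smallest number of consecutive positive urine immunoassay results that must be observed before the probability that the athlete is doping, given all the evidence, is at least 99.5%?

4

Prior odds = 0.029/0.971 = 29/971.
Likelihood ratio of a positive result = 0.63/0.04 = 15.75.
Target posterior odds = 0.995/0.005 = 199.
Need (29/971) × 15.75ⁿ ≥ 199, i.e. 15.75ⁿ ≥ 193229/29.
15.75³ = 3906.984375 falls short of 193229/29 but 15.75⁴ = 15752961/256 reaches it, so n = 4.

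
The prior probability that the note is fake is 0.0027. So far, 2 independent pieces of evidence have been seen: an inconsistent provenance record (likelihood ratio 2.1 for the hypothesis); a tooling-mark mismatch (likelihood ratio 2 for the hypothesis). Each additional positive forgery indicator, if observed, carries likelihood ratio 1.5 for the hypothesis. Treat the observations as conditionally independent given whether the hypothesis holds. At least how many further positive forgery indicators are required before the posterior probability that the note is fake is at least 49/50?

Prior odds = 0.0027/0.9973 = 27/9973.
Combined Bayes factor of the evidence already in hand = 2.1 × 2 = 4.2.
Odds after that evidence = (27/9973) × 4.2 = 567/49865.
Target odds = 0.98/0.02 = 49.
Need 1.5ⁿ ≥ 49 ÷ (567/49865) = 349055/81.
1.5²⁰ ≈3325.26 falls short of 349055/81 but 1.5²¹ ≈4987.89 reaches it, so n = 21.

21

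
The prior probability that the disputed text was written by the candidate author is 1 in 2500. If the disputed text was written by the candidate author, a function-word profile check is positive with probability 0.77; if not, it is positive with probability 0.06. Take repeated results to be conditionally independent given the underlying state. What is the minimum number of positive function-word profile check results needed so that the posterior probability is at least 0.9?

4

Prior odds: 0.0004 ÷ 0.9996 = 1/2499.
Likelihood ratio of a positive = 0.77/0.06 = 77/6.
Target odds: 0.9 ÷ 0.1 = 9.
Require (77/6)ⁿ ≥ 9 ÷ (1/2499) = 22491.
(77/6)³ = 456533/216 falls short of 22491 but (77/6)⁴ = 35153041/1296 reaches it, so n = 4.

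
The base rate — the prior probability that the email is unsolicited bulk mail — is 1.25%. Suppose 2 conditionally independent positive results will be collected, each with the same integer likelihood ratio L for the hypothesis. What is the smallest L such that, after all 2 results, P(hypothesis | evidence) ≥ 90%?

Prior odds = 0.0125/0.9875 = 1/79.
Target odds = 0.9/0.1 = 9.
Need L² ≥ 9 ÷ (1/79) = 711.
26² = 676 < 711 ≤ 729 = 27², so L = 27.

27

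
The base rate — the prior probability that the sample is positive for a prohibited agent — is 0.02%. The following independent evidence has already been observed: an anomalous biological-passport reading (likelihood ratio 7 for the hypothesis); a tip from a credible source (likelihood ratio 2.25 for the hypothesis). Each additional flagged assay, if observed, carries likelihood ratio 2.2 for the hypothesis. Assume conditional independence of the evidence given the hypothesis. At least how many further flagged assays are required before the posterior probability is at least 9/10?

11

Prior odds = 0.0002/0.9998 = 1/4999.
Combined Bayes factor of the evidence already in hand = 7 × 2.25 = 15.75.
Odds after that evidence = (1/4999) × 15.75 = 63/19996.
Target odds = 0.9/0.1 = 9.
Need 2.2ⁿ ≥ 9 ÷ (63/19996) = 19996/7.
2.2¹⁰ ≈2655.99 falls short of 19996/7 but 2.2¹¹ ≈5843.18 reaches it, so n = 11.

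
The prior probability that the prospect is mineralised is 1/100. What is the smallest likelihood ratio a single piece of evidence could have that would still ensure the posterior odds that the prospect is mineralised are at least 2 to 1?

Prior odds = 0.01/0.99 = 1/99.
Target odds = 2.
Required Bayes factor = 2 ÷ (1/99) = 198.

198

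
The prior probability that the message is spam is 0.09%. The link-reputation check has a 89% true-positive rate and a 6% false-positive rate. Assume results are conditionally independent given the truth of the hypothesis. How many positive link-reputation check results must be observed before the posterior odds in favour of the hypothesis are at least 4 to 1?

4

Prior odds = 0.0009/0.9991 = 9/9991.
Likelihood ratio of a positive result = 0.89/0.06 = 89/6.
Target odds = 4.
Require (89/6)ⁿ ≥ 4 ÷ (9/9991) = 39964/9.
(89/6)³ = 704969/216 falls short of 39964/9 but (89/6)⁴ = 62742241/1296 reaches it, so n = 4.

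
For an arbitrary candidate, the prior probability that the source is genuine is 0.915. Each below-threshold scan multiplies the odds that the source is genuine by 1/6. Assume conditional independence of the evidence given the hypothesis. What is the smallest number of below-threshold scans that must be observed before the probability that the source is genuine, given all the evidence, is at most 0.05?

Prior odds = 0.915/0.085 = 183/17.
Likelihood ratio per below-threshold scan = 1/6.
Target odds: 0.05 ÷ 0.95 = 1/19.
Require (1/6)ⁿ ≤ 1/19 ÷ (183/17) = 17/3477.
(1/6)² = 1/36 is still above 17/3477 but (1/6)³ = 1/216 is at or below it, so n = 3.

3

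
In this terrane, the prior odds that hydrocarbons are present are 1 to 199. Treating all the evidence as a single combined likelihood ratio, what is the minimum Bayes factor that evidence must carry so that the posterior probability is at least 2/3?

Prior odds = 1/199.
Target odds = (2/3)/(1/3) = 2.
Required Bayes factor = 2 ÷ (1/199) = 398.

398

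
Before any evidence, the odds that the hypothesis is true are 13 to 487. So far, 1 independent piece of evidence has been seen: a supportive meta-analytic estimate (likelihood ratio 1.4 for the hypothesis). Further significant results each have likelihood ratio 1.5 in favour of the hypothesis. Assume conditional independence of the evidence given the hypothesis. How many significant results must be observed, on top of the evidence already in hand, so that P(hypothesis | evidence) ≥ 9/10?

14

Prior odds = 13/487.
Bayes factor of the evidence already in hand = 1.4.
Odds after that evidence = (13/487) × 1.4 = 91/2435.
Target odds = 0.9/0.1 = 9.
Need 1.5ⁿ ≥ 9 ÷ (91/2435) = 21915/91.
1.5¹³ = 1594323/8192 falls short of 21915/91 but 1.5¹⁴ = 4782969/16384 reaches it, so n = 14.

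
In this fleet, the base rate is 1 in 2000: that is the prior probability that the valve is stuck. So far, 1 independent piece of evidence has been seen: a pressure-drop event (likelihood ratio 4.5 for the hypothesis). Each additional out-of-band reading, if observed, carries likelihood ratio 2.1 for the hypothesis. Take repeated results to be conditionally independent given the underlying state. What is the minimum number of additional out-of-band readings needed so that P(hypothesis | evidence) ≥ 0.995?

16

Prior odds = 0.0005/0.9995 = 1/1999.
Bayes factor of the evidence already in hand = 4.5.
Odds after that evidence = (1/1999) × 4.5 = 9/3998.
Target odds = 0.995/0.005 = 199.
Need 2.1ⁿ ≥ 199 ÷ (9/3998) = 795602/9.
2.1¹⁵ ≈68122.3 falls short of 795602/9 but 2.1¹⁶ ≈143057 reaches it, so n = 16.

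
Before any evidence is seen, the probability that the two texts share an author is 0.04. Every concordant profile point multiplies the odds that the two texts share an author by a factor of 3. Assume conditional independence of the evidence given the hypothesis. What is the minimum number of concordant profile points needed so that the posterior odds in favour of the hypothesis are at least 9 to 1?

5

Prior odds: 0.04 ÷ 0.96 = 1/24.
Likelihood ratio per concordant profile point = 3.
Target odds = 9.
Require 3ⁿ ≥ 9 ÷ (1/24) = 216.
3⁴ = 81 falls short of 216 but 3⁵ = 243 reaches it, so n = 5.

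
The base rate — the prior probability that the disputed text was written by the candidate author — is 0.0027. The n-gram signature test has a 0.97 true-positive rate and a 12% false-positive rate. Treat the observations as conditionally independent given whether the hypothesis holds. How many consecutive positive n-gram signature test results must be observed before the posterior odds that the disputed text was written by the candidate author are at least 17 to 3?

4

Prior odds: 0.0027 ÷ 0.9973 = 27/9973.
Likelihood ratio of a positive result = 0.97/0.12 = 97/12.
Target odds = 17/3.
Require (97/12)ⁿ ≥ 17/3 ÷ (27/9973) = 169541/81.
(97/12)³ = 912673/1728 falls short of 169541/81 but (97/12)⁴ = 88529281/20736 reaches it, so n = 4.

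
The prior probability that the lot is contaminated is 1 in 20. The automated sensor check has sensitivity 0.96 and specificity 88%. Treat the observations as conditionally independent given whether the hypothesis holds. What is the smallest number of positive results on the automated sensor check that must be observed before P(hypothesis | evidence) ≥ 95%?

Prior odds = 0.05/0.95 = 1/19.
False-positive rate = 1 − 0.88 = 0.12; likelihood ratio of a positive = 0.96/0.12 = 8.
Target posterior odds = 0.95/0.05 = 19.
Require 8ⁿ ≥ 19 ÷ (1/19) = 361.
8² = 64 falls short of 361 but 8³ = 512 reaches it, so n = 3.

3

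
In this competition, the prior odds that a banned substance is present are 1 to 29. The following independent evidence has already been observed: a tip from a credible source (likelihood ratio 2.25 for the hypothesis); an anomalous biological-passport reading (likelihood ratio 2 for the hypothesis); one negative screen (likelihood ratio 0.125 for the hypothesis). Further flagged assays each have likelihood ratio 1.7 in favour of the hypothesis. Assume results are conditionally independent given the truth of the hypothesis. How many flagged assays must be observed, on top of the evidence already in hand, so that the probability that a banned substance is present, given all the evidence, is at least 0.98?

15

Prior odds = 1/29.
Combined Bayes factor of the evidence already in hand = 2.25 × 2 × 0.125 = 0.5625.
Odds after that evidence = (1/29) × 0.5625 = 9/464.
Target odds = 0.98/0.02 = 49.
Need 1.7ⁿ ≥ 49 ÷ (9/464) = 22736/9.
1.7¹⁴ ≈1683.78 falls short of 22736/9 but 1.7¹⁵ ≈2862.42 reaches it, so n = 15.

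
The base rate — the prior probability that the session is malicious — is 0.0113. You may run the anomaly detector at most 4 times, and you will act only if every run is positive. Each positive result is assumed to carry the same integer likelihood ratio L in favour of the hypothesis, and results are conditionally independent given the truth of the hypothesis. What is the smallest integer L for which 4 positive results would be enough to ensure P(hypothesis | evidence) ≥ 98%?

Prior odds = 0.0113/0.9887 = 113/9887.
Target odds = 0.98/0.02 = 49.
Need L⁴ ≥ 49 ÷ (113/9887) = 484463/113.
8⁴ = 4096 < 484463/113 ≤ 6561 = 9⁴, so L = 9.

9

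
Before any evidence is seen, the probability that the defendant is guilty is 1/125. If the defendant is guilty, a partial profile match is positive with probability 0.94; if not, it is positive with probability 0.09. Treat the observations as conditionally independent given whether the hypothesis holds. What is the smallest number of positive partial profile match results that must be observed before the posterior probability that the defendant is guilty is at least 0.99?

Prior odds = 0.008/0.992 = 1/124.
Likelihood ratio of a positive = 0.94/0.09 = 94/9.
Target posterior odds = 0.99/0.01 = 99.
Require (94/9)ⁿ ≥ 99 ÷ (1/124) = 12276.
(94/9)⁴ = 78074896/6561 falls short of 12276 but (94/9)⁵ ≈124287 reaches it, so n = 5.

5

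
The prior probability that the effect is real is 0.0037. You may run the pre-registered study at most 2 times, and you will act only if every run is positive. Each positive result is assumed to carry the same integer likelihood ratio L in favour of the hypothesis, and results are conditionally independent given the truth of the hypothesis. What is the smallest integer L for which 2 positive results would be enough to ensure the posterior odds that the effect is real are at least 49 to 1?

115

Prior odds = 0.0037/0.9963 = 37/9963.
Target odds = 49.
Need L² ≥ 49 ÷ (37/9963) = 488187/37.
114² = 12996 < 488187/37 ≤ 13225 = 115², so L = 115.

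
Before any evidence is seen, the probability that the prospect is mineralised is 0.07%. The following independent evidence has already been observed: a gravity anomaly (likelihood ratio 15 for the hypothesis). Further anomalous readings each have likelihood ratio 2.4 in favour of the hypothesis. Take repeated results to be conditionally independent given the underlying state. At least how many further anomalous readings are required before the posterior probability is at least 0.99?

11

Prior odds = 0.0007/0.9993 = 7/9993.
Bayes factor of the evidence already in hand = 15.
Odds after that evidence = (7/9993) × 15 = 35/3331.
Target odds = 0.99/0.01 = 99.
Need 2.4ⁿ ≥ 99 ÷ (35/3331) = 329769/35.
2.4¹⁰ ≈6340.34 falls short of 329769/35 but 2.4¹¹ ≈15216.8 reaches it, so n = 11.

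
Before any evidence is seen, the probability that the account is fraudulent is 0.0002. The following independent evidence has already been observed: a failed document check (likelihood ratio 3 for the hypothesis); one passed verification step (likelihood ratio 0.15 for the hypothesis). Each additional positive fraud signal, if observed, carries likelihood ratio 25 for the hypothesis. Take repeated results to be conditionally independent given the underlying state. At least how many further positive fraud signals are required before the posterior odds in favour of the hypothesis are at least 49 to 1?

Prior odds = 0.0002/0.9998 = 1/4999.
Combined Bayes factor of the evidence already in hand = 3 × 0.15 = 0.45.
Odds after that evidence = (1/4999) × 0.45 = 9/99980.
Target odds = 49.
Need 25ⁿ ≥ 49 ÷ (9/99980) = 4899020/9.
25⁴ = 390625 falls short of 4899020/9 but 25⁵ = 9765625 reaches it, so n = 5.

5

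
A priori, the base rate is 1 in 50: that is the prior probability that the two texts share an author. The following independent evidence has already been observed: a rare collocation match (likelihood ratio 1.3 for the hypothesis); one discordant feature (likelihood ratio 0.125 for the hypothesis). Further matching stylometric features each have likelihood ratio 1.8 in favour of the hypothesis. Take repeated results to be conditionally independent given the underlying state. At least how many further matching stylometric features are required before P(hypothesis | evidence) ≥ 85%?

Prior odds = 0.02/0.98 = 1/49.
Combined Bayes factor of the evidence already in hand = 1.3 × 0.125 = 0.1625.
Odds after that evidence = (1/49) × 0.1625 = 13/3920.
Target odds = 0.85/0.15 = 17/3.
Need 1.8ⁿ ≥ 17/3 ÷ (13/3920) = 66640/39.
1.8¹² ≈1156.83 falls short of 66640/39 but 1.8¹³ ≈2082.3 reaches it, so n = 13.

13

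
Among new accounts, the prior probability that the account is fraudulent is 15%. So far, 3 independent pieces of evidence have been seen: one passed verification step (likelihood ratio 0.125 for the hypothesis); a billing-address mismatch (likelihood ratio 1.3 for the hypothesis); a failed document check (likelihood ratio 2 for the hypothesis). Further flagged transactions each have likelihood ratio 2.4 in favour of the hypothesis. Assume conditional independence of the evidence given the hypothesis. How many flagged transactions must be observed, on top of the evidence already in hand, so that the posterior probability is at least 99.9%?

Prior odds = 0.15/0.85 = 3/17.
Combined Bayes factor of the evidence already in hand = 0.125 × 1.3 × 2 = 0.325.
Odds after that evidence = (3/17) × 0.325 = 39/680.
Target odds = 0.999/0.001 = 999.
Need 2.4ⁿ ≥ 999 ÷ (39/680) = 226440/13.
2.4¹¹ ≈15216.8 falls short of 226440/13 but 2.4¹² ≈36520.3 reaches it, so n = 12.

12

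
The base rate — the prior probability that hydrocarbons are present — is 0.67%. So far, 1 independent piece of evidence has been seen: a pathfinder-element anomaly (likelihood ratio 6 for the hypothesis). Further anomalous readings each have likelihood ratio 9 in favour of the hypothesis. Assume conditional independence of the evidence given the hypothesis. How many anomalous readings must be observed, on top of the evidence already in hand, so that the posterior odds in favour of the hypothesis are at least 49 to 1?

4

Prior odds = 0.0067/0.9933 = 67/9933.
Bayes factor of the evidence already in hand = 6.
Odds after that evidence = (67/9933) × 6 = 134/3311.
Target odds = 49.
Need 9ⁿ ≥ 49 ÷ (134/3311) = 162239/134.
9³ = 729 falls short of 162239/134 but 9⁴ = 6561 reaches it, so n = 4.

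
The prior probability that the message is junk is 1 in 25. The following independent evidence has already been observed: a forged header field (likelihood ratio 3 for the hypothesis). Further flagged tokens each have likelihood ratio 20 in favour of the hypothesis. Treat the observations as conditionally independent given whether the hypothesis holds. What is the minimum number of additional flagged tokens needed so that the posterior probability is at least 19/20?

Prior odds = 0.04/0.96 = 1/24.
Bayes factor of the evidence already in hand = 3.
Odds after that evidence = (1/24) × 3 = 0.125.
Target odds = 0.95/0.05 = 19.
Need 20ⁿ ≥ 19 ÷ 0.125 = 152.
20¹ = 20 falls short of 152 but 20² = 400 reaches it, so n = 2.

2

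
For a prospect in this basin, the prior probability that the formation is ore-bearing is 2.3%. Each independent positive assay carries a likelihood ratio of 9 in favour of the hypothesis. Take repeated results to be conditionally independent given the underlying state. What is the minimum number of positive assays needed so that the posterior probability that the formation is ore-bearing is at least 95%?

4

Prior odds = 0.023/0.977 = 23/977.
Likelihood ratio per positive assay = 9.
Target odds: 0.95 ÷ 0.05 = 19.
Require 9ⁿ ≥ 19 ÷ (23/977) = 18563/23.
9³ = 729 falls short of 18563/23 but 9⁴ = 6561 reaches it, so n = 4.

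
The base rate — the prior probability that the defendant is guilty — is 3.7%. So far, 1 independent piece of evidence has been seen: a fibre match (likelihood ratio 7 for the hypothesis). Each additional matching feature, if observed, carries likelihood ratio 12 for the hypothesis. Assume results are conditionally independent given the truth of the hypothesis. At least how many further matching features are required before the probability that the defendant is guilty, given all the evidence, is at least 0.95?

Prior odds = 0.037/0.963 = 37/963.
Bayes factor of the evidence already in hand = 7.
Odds after that evidence = (37/963) × 7 = 259/963.
Target odds = 0.95/0.05 = 19.
Need 12ⁿ ≥ 19 ÷ (259/963) = 18297/259.
12¹ = 12 falls short of 18297/259 but 12² = 144 reaches it, so n = 2.

2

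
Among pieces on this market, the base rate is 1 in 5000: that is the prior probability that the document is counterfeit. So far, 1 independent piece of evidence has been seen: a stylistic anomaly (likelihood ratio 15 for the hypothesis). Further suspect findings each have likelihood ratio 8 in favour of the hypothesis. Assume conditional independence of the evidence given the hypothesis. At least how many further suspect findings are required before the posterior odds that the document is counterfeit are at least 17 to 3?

Prior odds = 0.0002/0.9998 = 1/4999.
Bayes factor of the evidence already in hand = 15.
Odds after that evidence = (1/4999) × 15 = 15/4999.
Target odds = 17/3.
Need 8ⁿ ≥ 17/3 ÷ (15/4999) = 84983/45.
8³ = 512 falls short of 84983/45 but 8⁴ = 4096 reaches it, so n = 4.

4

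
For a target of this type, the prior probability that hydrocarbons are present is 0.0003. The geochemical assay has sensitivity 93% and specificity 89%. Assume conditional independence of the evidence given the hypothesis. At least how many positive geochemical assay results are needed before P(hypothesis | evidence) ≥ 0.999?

Prior odds: 0.0003 ÷ 0.9997 = 3/9997.
False-positive rate = 1 − 0.89 = 0.11; likelihood ratio of a positive = 0.93/0.11 = 93/11.
Target posterior odds = 0.999/0.001 = 999.
Need (3/9997) × (93/11)ⁿ ≥ 999, i.e. (93/11)ⁿ ≥ 3329001.
(93/11)⁷ ≈3.08768e+06 falls short of 3329001 but (93/11)⁸ ≈2.61049e+07 reaches it, so n = 8.

8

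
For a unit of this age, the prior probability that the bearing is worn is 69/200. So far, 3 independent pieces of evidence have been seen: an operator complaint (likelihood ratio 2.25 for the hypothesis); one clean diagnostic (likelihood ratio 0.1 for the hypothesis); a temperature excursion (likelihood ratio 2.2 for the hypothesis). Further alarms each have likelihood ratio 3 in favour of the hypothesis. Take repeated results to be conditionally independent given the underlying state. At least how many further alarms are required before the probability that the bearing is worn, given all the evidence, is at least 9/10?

4

Prior odds = 0.345/0.655 = 69/131.
Combined Bayes factor of the evidence already in hand = 2.25 × 0.1 × 2.2 = 0.495.
Odds after that evidence = (69/131) × 0.495 = 6831/26200.
Target odds = 0.9/0.1 = 9.
Need 3ⁿ ≥ 9 ÷ (6831/26200) = 26200/759.
3³ = 27 falls short of 26200/759 but 3⁴ = 81 reaches it, so n = 4.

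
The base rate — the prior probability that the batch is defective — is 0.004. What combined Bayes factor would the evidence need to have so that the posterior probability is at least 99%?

24651

Prior odds = 0.004/0.996 = 1/249.
Target odds = 0.99/0.01 = 99.
Required Bayes factor = 99 ÷ (1/249) = 24651.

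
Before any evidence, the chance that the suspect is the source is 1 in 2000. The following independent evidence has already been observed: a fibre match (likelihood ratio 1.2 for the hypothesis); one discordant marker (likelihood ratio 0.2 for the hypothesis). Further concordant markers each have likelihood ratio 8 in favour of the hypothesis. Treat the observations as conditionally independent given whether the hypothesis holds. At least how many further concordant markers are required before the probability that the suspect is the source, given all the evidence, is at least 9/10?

Prior odds = 0.0005/0.9995 = 1/1999.
Combined Bayes factor of the evidence already in hand = 1.2 × 0.2 = 0.24.
Odds after that evidence = (1/1999) × 0.24 = 6/49975.
Target odds = 0.9/0.1 = 9.
Need 8ⁿ ≥ 9 ÷ (6/49975) = 74962.5.
8⁵ = 32768 falls short of 74962.5 but 8⁶ = 262144 reaches it, so n = 6.

6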